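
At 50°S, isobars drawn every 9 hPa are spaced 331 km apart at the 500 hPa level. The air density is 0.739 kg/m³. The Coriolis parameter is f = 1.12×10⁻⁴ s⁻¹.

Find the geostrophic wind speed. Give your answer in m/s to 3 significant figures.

Pressure gradient: |∂P/∂n| = 900 Pa / 331000 m = 2.72×10⁻³ Pa/m
Geostrophic balance (pressure-gradient force = Coriolis force):
V_g = (1/(fρ)) |∂P/∂n| = 2.72×10⁻³ / (1.12×10⁻⁴ × 0.739) = 32.9 m/s

32.9 m/s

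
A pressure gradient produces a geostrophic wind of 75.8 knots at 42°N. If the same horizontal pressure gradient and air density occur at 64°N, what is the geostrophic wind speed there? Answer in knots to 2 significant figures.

With the same pressure gradient and density, V_g ∝ 1/f ∝ 1/sin φ.
V₂ = V₁ · sin φ₁ / sin φ₂ = 75.8 × sin 42° / sin 64°
V₂ = 75.8 × 0.6691/0.8988 = 56 knots

56 knots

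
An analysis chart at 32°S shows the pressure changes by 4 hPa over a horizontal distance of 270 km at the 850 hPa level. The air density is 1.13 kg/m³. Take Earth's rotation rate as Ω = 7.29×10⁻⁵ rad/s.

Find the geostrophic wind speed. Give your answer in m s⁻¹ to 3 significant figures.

17.0 m s⁻¹

Coriolis parameter at 32°S:
f = 2Ω sin φ = 2 × 7.29×10⁻⁵ × sin 32° = 7.73×10⁻⁵ s⁻¹
Pressure gradient: |∂P/∂n| = 400 Pa / 270000 m = 1.48×10⁻³ Pa/m
Geostrophic balance (pressure-gradient force = Coriolis force):
V_g = (1/(fρ)) |∂P/∂n| = 1.48×10⁻³ / (7.73×10⁻⁵ × 1.13) = 17.0 m/s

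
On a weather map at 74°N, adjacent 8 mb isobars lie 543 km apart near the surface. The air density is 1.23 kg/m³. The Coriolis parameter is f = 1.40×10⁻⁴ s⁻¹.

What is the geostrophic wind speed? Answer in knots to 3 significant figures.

Pressure gradient: |∂P/∂n| = 800 Pa / 543000 m = 1.47×10⁻³ Pa/m
Geostrophic balance (pressure-gradient force = Coriolis force):
V_g = (1/(fρ)) |∂P/∂n| = 1.47×10⁻³ / (1.40×10⁻⁴ × 1.23) = 8.56 m/s
Converting: 8.56 m/s × 1.944 = 16.6 knots

16.6 knots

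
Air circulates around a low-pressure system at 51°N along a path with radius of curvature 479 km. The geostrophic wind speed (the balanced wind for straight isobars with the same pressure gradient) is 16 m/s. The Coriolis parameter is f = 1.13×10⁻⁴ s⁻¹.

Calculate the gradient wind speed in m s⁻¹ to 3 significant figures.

12.9 m s⁻¹

Around a low, centrifugal force acts outward with Coriolis, so pressure-gradient force balances both:
(1/ρ)|∂P/∂n| = fV + V²/R  →  V² + fR·V − fR·V_g = 0
With fR = 1.13×10⁻⁴ × 479×10³ m = 54.1 m/s:
V = [−fR + √((fR)² + 4 fR V_g)]/2 = [−54.1 + √(54.1² + 4×54.1×16)]/2 = 12.9 m/s
Subgeostrophic (V < V_g = 16 m/s), as expected around a low.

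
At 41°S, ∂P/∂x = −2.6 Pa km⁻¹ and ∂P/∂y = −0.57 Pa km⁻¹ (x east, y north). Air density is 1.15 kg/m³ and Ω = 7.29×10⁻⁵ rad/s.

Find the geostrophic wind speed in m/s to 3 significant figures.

Coriolis parameter at 41°S:
f = 2Ω sin φ = 2 × 7.29×10⁻⁵ × sin 41° = 9.57×10⁻⁵ s⁻¹
In the Southern Hemisphere f is negative: f = −9.57×10⁻⁵ s⁻¹.
Component geostrophic relations (x east, y north):
u_g = −(1/(fρ)) ∂P/∂y,  v_g = (1/(fρ)) ∂P/∂x
u_g = −(−0.57×10⁻³)/(−9.57×10⁻⁵ × 1.15) = −5.18 m/s;  v_g = (−2.6×10⁻³)/(−9.57×10⁻⁵ × 1.15) = 23.6 m/s
|V_g| = √(u_g² + v_g²) = 24.2 m/s

24.2 m/s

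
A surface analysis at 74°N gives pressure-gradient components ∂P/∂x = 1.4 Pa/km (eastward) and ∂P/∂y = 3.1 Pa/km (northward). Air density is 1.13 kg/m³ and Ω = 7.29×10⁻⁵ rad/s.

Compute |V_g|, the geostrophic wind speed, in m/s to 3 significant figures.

21.5 m/s

Coriolis parameter at 74°N:
f = 2Ω sin φ = 2 × 7.29×10⁻⁵ × sin 74° = 1.40×10⁻⁴ s⁻¹
Component geostrophic relations (x east, y north):
u_g = −(1/(fρ)) ∂P/∂y,  v_g = (1/(fρ)) ∂P/∂x
u_g = −(3.1×10⁻³)/(1.40×10⁻⁴ × 1.13) = −19.6 m/s;  v_g = (1.4×10⁻³)/(1.40×10⁻⁴ × 1.13) = 8.84 m/s
|V_g| = √(u_g² + v_g²) = 21.5 m/s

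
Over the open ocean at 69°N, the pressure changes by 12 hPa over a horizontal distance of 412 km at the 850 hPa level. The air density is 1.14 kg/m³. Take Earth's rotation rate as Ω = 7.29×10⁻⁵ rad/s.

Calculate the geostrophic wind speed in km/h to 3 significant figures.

67.6 km/h

Coriolis parameter at 69°N:
f = 2Ω sin φ = 2 × 7.29×10⁻⁵ × sin 69° = 1.36×10⁻⁴ s⁻¹
Pressure gradient: |∂P/∂n| = 1200 Pa / 412000 m = 2.91×10⁻³ Pa/m
Geostrophic balance (pressure-gradient force = Coriolis force):
V_g = (1/(fρ)) |∂P/∂n| = 2.91×10⁻³ / (1.36×10⁻⁴ × 1.14) = 18.8 m/s
Converting: 18.8 m/s × 3.6 = 67.6 km/h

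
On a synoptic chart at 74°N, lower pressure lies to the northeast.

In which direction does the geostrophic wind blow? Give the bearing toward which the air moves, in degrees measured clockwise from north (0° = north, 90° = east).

135°

The pressure-gradient force points toward the northeast (bearing 045°).
Geostrophic balance: in the Northern Hemisphere the Coriolis force deflects motion to the right, so the geostrophic wind blows 90° to the right of the pressure-gradient force (low pressure on the left).
Rotating 045° by 90° clockwise gives 135° — the wind blows toward the southeast.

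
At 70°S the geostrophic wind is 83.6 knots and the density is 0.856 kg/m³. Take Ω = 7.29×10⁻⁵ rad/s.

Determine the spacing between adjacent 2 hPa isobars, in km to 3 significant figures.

Coriolis parameter at 70°S:
f = 2Ω sin φ = 2 × 7.29×10⁻⁵ × sin 70° = 1.37×10⁻⁴ s⁻¹
Wind speed in SI: 83.6 knots = 43.0 m/s
Geostrophic balance rearranged: |∂P/∂n| = f ρ V_g
|∂P/∂n| = 1.37×10⁻⁴ × 0.856 × 43.0 = 5.04×10⁻³ Pa/m
Isobar spacing: Δn = ΔP/|∂P/∂n| = 200 Pa / 5.04×10⁻³ Pa/m = 39652 m ≈ 39.7 km

39.7 km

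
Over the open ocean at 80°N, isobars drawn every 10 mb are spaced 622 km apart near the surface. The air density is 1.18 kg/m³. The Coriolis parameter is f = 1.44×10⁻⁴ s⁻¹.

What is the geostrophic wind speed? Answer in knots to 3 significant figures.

18.4 knots

Pressure gradient: |∂P/∂n| = 1000 Pa / 622000 m = 1.61×10⁻³ Pa/m
Geostrophic balance (pressure-gradient force = Coriolis force):
V_g = (1/(fρ)) |∂P/∂n| = 1.61×10⁻³ / (1.44×10⁻⁴ × 1.18) = 9.46 m/s
Converting: 9.46 m/s × 1.944 = 18.4 knots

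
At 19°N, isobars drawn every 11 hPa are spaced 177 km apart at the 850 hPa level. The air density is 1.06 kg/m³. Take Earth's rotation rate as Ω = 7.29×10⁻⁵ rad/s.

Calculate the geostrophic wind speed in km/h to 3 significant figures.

Coriolis parameter at 19°N:
f = 2Ω sin φ = 2 × 7.29×10⁻⁵ × sin 19° = 4.75×10⁻⁵ s⁻¹
Pressure gradient: |∂P/∂n| = 1100 Pa / 177000 m = 6.21×10⁻³ Pa/m
Geostrophic balance (pressure-gradient force = Coriolis force):
V_g = (1/(fρ)) |∂P/∂n| = 6.21×10⁻³ / (4.75×10⁻⁵ × 1.06) = 124 m/s
Converting: 124 m/s × 3.6 = 445 km/h

445 km/h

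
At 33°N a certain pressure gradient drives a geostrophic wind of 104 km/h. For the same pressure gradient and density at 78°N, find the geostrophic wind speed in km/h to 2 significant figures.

58 km/h

With the same pressure gradient and density, V_g ∝ 1/f ∝ 1/sin φ.
V₂ = V₁ · sin φ₁ / sin φ₂ = 104 × sin 33° / sin 78°
V₂ = 104 × 0.5446/0.9781 = 58 km/h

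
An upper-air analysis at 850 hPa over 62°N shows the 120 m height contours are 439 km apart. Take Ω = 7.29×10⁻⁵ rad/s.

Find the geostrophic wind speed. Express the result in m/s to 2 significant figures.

21 m/s

Coriolis parameter at 62°N:
f = 2Ω sin φ = 2 × 7.29×10⁻⁵ × sin 62° = 1.29×10⁻⁴ s⁻¹
Height gradient: |∂Z/∂n| = 120 m / 439000 m = 2.73×10⁻⁴
On a pressure surface, geostrophic balance gives V_g = (g/f)|∂Z/∂n|:
V_g = 9.81 × 2.73×10⁻⁴ / 1.29×10⁻⁴ = 20.8 m/s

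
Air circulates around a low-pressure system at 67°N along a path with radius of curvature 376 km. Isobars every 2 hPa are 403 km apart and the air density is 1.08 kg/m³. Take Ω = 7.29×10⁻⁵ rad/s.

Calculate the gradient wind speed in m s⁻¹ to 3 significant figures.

3.22 m s⁻¹

Coriolis parameter at 67°N:
f = 2Ω sin φ = 2 × 7.29×10⁻⁵ × sin 67° = 1.34×10⁻⁴ s⁻¹
Pressure gradient: |∂P/∂n| = 200 Pa / 403000 m = 4.96×10⁻⁴ Pa/m
Geostrophic speed: V_g = |∂P/∂n|/(fρ) = 4.96×10⁻⁴/(1.34×10⁻⁴ × 1.08) = 3.42 m/s
Around a low, centrifugal force acts outward with Coriolis, so pressure-gradient force balances both:
(1/ρ)|∂P/∂n| = fV + V²/R  →  V² + fR·V − fR·V_g = 0
With fR = 1.34×10⁻⁴ × 376×10³ m = 50.5 m/s:
V = [−fR + √((fR)² + 4 fR V_g)]/2 = [−50.5 + √(50.5² + 4×50.5×3.42)]/2 = 3.22 m/s
Subgeostrophic (V < V_g = 3.42 m/s), as expected around a low.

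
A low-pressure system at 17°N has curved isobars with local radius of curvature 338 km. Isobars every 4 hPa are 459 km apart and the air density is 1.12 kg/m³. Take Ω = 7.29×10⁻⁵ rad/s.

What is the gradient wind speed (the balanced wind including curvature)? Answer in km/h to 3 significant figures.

37.9 km/h

Coriolis parameter at 17°N:
f = 2Ω sin φ = 2 × 7.29×10⁻⁵ × sin 17° = 4.26×10⁻⁵ s⁻¹
Pressure gradient: |∂P/∂n| = 400 Pa / 459000 m = 8.71×10⁻⁴ Pa/m
Geostrophic speed: V_g = |∂P/∂n|/(fρ) = 8.71×10⁻⁴/(4.26×10⁻⁵ × 1.12) = 18.3 m/s
Around a low, centrifugal force acts outward with Coriolis, so pressure-gradient force balances both:
(1/ρ)|∂P/∂n| = fV + V²/R  →  V² + fR·V − fR·V_g = 0
With fR = 4.26×10⁻⁵ × 338×10³ m = 14.4 m/s:
V = [−fR + √((fR)² + 4 fR V_g)]/2 = [−14.4 + √(14.4² + 4×14.4×18.3)]/2 = 10.5 m/s
Subgeostrophic (V < V_g = 18.3 m/s), as expected around a low.
Converting: 10.5 m/s × 3.6 = 37.9 km/h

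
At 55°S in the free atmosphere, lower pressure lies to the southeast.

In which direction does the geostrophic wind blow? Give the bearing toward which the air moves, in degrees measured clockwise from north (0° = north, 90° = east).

045°

The pressure-gradient force points toward the southeast (bearing 135°).
Geostrophic balance: in the Southern Hemisphere the Coriolis force deflects motion to the left, so the geostrophic wind blows 90° to the left of the pressure-gradient force (low pressure on the right).
Rotating 135° by 90° counterclockwise gives 045° — the wind blows toward the northeast.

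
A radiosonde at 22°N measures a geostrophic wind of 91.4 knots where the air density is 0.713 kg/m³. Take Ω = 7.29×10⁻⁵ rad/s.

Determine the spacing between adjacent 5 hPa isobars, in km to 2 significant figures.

Coriolis parameter at 22°N:
f = 2Ω sin φ = 2 × 7.29×10⁻⁵ × sin 22° = 5.46×10⁻⁵ s⁻¹
Wind speed in SI: 91.4 knots = 47.0 m/s
Geostrophic balance rearranged: |∂P/∂n| = f ρ V_g
|∂P/∂n| = 5.46×10⁻⁵ × 0.713 × 47.0 = 1.83×10⁻³ Pa/m
Isobar spacing: Δn = ΔP/|∂P/∂n| = 500 Pa / 1.83×10⁻³ Pa/m = 273063 m ≈ 270 km

270 km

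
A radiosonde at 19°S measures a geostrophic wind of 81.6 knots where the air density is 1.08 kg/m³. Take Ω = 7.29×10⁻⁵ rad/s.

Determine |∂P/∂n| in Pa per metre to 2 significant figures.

Coriolis parameter at 19°S:
f = 2Ω sin φ = 2 × 7.29×10⁻⁵ × sin 19° = 4.75×10⁻⁵ s⁻¹
Wind speed in SI: 81.6 knots = 42.0 m/s
Geostrophic balance rearranged: |∂P/∂n| = f ρ V_g
|∂P/∂n| = 4.75×10⁻⁵ × 1.08 × 42.0 = 2.15×10⁻³ Pa/m

2.2×10⁻³ Pa/m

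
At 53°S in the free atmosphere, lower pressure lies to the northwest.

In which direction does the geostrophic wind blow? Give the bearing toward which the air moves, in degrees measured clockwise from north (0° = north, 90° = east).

225°

The pressure-gradient force points toward the northwest (bearing 315°).
Geostrophic balance: in the Southern Hemisphere the Coriolis force deflects motion to the left, so the geostrophic wind blows 90° to the left of the pressure-gradient force (low pressure on the right).
Rotating 315° by 90° counterclockwise gives 225° — the wind blows toward the southwest.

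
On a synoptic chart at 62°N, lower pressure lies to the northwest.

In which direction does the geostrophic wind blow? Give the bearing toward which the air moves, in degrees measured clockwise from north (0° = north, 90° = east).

The pressure-gradient force points toward the northwest (bearing 315°).
Geostrophic balance: in the Northern Hemisphere the Coriolis force deflects motion to the right, so the geostrophic wind blows 90° to the right of the pressure-gradient force (low pressure on the left).
Rotating 315° by 90° clockwise gives 045° — the wind blows toward the northeast.

045°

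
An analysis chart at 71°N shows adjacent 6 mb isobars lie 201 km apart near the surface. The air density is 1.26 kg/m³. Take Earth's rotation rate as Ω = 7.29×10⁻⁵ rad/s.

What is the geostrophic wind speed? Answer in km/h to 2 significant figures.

62 km/h

Coriolis parameter at 71°N:
f = 2Ω sin φ = 2 × 7.29×10⁻⁵ × sin 71° = 1.38×10⁻⁴ s⁻¹
Pressure gradient: |∂P/∂n| = 600 Pa / 201000 m = 2.99×10⁻³ Pa/m
Geostrophic balance (pressure-gradient force = Coriolis force):
V_g = (1/(fρ)) |∂P/∂n| = 2.99×10⁻³ / (1.38×10⁻⁴ × 1.26) = 17.2 m/s
Converting: 17.2 m/s × 3.6 = 62 km/h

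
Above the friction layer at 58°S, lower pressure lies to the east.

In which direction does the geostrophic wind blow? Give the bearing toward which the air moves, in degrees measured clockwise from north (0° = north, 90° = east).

000°

The pressure-gradient force points toward the east (bearing 090°).
Geostrophic balance: in the Southern Hemisphere the Coriolis force deflects motion to the left, so the geostrophic wind blows 90° to the left of the pressure-gradient force (low pressure on the right).
Rotating 090° by 90° counterclockwise gives 000° — the wind blows toward the north.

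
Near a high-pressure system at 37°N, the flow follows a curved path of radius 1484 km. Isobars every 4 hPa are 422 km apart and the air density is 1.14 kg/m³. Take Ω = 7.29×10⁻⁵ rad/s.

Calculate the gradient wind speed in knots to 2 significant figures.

20 knots

Coriolis parameter at 37°N:
f = 2Ω sin φ = 2 × 7.29×10⁻⁵ × sin 37° = 8.77×10⁻⁵ s⁻¹
Pressure gradient: |∂P/∂n| = 400 Pa / 422000 m = 9.48×10⁻⁴ Pa/m
Geostrophic speed: V_g = |∂P/∂n|/(fρ) = 9.48×10⁻⁴/(8.77×10⁻⁵ × 1.14) = 9.48 m/s
Around a high, pressure-gradient force acts outward with centrifugal, so Coriolis balances both:
fV = (1/ρ)|∂P/∂n| + V²/R  →  V² − fR·V + fR·V_g = 0
With fR = 8.77×10⁻⁵ × 1484×10³ m = 130 m/s:
V = [fR − √((fR)² − 4 fR V_g)]/2 = [130 − √(130² − 4×130×9.48)]/2 = 10.3 m/s
Supergeostrophic (V > V_g = 9.48 m/s), as expected around a high.
Converting: 10.3 m/s × 1.944 = 20 knots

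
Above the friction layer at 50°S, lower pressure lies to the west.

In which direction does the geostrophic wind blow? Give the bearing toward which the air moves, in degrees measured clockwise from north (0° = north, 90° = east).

180°

The pressure-gradient force points toward the west (bearing 270°).
Geostrophic balance: in the Southern Hemisphere the Coriolis force deflects motion to the left, so the geostrophic wind blows 90° to the left of the pressure-gradient force (low pressure on the right).
Rotating 270° by 90° counterclockwise gives 180° — the wind blows toward the south.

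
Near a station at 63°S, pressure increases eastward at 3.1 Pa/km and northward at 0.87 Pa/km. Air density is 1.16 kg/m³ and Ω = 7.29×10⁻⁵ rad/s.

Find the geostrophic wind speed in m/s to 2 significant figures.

21 m/s

Coriolis parameter at 63°S:
f = 2Ω sin φ = 2 × 7.29×10⁻⁵ × sin 63° = 1.30×10⁻⁴ s⁻¹
In the Southern Hemisphere f is negative: f = −1.30×10⁻⁴ s⁻¹.
Component geostrophic relations (x east, y north):
u_g = −(1/(fρ)) ∂P/∂y,  v_g = (1/(fρ)) ∂P/∂x
u_g = −(0.87×10⁻³)/(−1.30×10⁻⁴ × 1.16) = 5.77 m/s;  v_g = (3.1×10⁻³)/(−1.30×10⁻⁴ × 1.16) = −20.6 m/s
|V_g| = √(u_g² + v_g²) = 21.4 m/s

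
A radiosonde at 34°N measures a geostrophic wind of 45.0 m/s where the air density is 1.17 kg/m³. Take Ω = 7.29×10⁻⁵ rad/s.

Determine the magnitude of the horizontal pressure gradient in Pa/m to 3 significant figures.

4.29×10⁻³ Pa/m

Coriolis parameter at 34°N:
f = 2Ω sin φ = 2 × 7.29×10⁻⁵ × sin 34° = 8.15×10⁻⁵ s⁻¹
Geostrophic balance rearranged: |∂P/∂n| = f ρ V_g
|∂P/∂n| = 8.15×10⁻⁵ × 1.17 × 45.0 = 4.29×10⁻³ Pa/m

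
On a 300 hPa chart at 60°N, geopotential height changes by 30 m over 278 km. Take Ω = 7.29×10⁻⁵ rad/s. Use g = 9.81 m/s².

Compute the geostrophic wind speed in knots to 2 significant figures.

Coriolis parameter at 60°N:
f = 2Ω sin φ = 2 × 7.29×10⁻⁵ × sin 60° = 1.26×10⁻⁴ s⁻¹
Height gradient: |∂Z/∂n| = 30 m / 278000 m = 1.08×10⁻⁴
On a pressure surface, geostrophic balance gives V_g = (g/f)|∂Z/∂n|:
V_g = 9.81 × 1.08×10⁻⁴ / 1.26×10⁻⁴ = 8.38 m/s
Converting: 8.38 m/s × 1.944 = 16 knots

16 knots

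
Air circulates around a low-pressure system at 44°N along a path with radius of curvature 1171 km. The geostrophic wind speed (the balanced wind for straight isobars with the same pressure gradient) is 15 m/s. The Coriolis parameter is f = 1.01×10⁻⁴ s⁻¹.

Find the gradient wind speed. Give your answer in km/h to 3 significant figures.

48.5 km/h

Around a low, centrifugal force acts outward with Coriolis, so pressure-gradient force balances both:
(1/ρ)|∂P/∂n| = fV + V²/R  →  V² + fR·V − fR·V_g = 0
With fR = 1.01×10⁻⁴ × 1171×10³ m = 118 m/s:
V = [−fR + √((fR)² + 4 fR V_g)]/2 = [−118 + √(118² + 4×118×15)]/2 = 13.5 m/s
Subgeostrophic (V < V_g = 15 m/s), as expected around a low.
Converting: 13.5 m/s × 3.6 = 48.5 km/h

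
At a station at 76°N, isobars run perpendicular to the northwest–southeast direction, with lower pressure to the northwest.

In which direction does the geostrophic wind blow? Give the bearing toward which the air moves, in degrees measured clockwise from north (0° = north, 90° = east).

The pressure-gradient force points toward the northwest (bearing 315°).
Geostrophic balance: in the Northern Hemisphere the Coriolis force deflects motion to the right, so the geostrophic wind blows 90° to the right of the pressure-gradient force (low pressure on the left).
Rotating 315° by 90° clockwise gives 045° — the wind blows toward the northeast.

045°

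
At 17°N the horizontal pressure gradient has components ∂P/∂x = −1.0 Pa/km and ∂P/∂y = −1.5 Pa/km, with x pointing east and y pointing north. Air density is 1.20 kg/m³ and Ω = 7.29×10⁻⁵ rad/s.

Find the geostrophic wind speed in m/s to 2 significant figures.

Coriolis parameter at 17°N:
f = 2Ω sin φ = 2 × 7.29×10⁻⁵ × sin 17° = 4.26×10⁻⁵ s⁻¹
Component geostrophic relations (x east, y north):
u_g = −(1/(fρ)) ∂P/∂y,  v_g = (1/(fρ)) ∂P/∂x
u_g = −(−1.5×10⁻³)/(4.26×10⁻⁵ × 1.20) = 29.3 m/s;  v_g = (−1.0×10⁻³)/(4.26×10⁻⁵ × 1.20) = −19.5 m/s
|V_g| = √(u_g² + v_g²) = 35.2 m/s

35 m/s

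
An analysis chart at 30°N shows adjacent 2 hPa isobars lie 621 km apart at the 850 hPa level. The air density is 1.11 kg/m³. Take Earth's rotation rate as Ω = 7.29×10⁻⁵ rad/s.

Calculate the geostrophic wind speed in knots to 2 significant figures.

7.7 knots

Coriolis parameter at 30°N:
f = 2Ω sin φ = 2 × 7.29×10⁻⁵ × sin 30° = 7.29×10⁻⁵ s⁻¹
Pressure gradient: |∂P/∂n| = 200 Pa / 621000 m = 3.22×10⁻⁴ Pa/m
Geostrophic balance (pressure-gradient force = Coriolis force):
V_g = (1/(fρ)) |∂P/∂n| = 3.22×10⁻⁴ / (7.29×10⁻⁵ × 1.11) = 3.98 m/s
Converting: 3.98 m/s × 1.944 = 7.7 knots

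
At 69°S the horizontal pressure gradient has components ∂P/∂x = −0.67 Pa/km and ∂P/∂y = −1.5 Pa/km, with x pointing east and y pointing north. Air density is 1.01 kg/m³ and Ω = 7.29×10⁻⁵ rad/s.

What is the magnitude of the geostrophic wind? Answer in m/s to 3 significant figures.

11.9 m/s

Coriolis parameter at 69°S:
f = 2Ω sin φ = 2 × 7.29×10⁻⁵ × sin 69° = 1.36×10⁻⁴ s⁻¹
In the Southern Hemisphere f is negative: f = −1.36×10⁻⁴ s⁻¹.
Component geostrophic relations (x east, y north):
u_g = −(1/(fρ)) ∂P/∂y,  v_g = (1/(fρ)) ∂P/∂x
u_g = −(−1.5×10⁻³)/(−1.36×10⁻⁴ × 1.01) = −10.9 m/s;  v_g = (−0.67×10⁻³)/(−1.36×10⁻⁴ × 1.01) = 4.87 m/s
|V_g| = √(u_g² + v_g²) = 11.9 m/s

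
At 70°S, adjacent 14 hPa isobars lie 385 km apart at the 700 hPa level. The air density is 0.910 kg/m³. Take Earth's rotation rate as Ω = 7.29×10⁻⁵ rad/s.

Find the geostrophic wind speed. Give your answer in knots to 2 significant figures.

Coriolis parameter at 70°S:
f = 2Ω sin φ = 2 × 7.29×10⁻⁵ × sin 70° = 1.37×10⁻⁴ s⁻¹
Pressure gradient: |∂P/∂n| = 1400 Pa / 385000 m = 3.64×10⁻³ Pa/m
Geostrophic balance (pressure-gradient force = Coriolis force):
V_g = (1/(fρ)) |∂P/∂n| = 3.64×10⁻³ / (1.37×10⁻⁴ × 0.910) = 29.2 m/s
Converting: 29.2 m/s × 1.944 = 57 knots

57 knots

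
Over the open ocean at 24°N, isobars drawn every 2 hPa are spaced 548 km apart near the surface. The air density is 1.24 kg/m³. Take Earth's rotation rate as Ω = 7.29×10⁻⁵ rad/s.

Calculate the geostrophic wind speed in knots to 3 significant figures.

Coriolis parameter at 24°N:
f = 2Ω sin φ = 2 × 7.29×10⁻⁵ × sin 24° = 5.93×10⁻⁵ s⁻¹
Pressure gradient: |∂P/∂n| = 200 Pa / 548000 m = 3.65×10⁻⁴ Pa/m
Geostrophic balance (pressure-gradient force = Coriolis force):
V_g = (1/(fρ)) |∂P/∂n| = 3.65×10⁻⁴ / (5.93×10⁻⁵ × 1.24) = 4.96 m/s
Converting: 4.96 m/s × 1.944 = 9.65 knots

9.65 knots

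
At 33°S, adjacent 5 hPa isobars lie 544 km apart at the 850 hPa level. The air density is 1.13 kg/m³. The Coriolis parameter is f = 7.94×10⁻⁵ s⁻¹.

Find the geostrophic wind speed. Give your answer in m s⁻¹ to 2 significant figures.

10 m s⁻¹

Pressure gradient: |∂P/∂n| = 500 Pa / 544000 m = 9.19×10⁻⁴ Pa/m
Geostrophic balance (pressure-gradient force = Coriolis force):
V_g = (1/(fρ)) |∂P/∂n| = 9.19×10⁻⁴ / (7.94×10⁻⁵ × 1.13) = 10.2 m/s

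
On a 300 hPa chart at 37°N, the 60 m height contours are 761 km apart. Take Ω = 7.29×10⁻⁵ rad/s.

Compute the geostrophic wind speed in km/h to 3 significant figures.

Coriolis parameter at 37°N:
f = 2Ω sin φ = 2 × 7.29×10⁻⁵ × sin 37° = 8.77×10⁻⁵ s⁻¹
Height gradient: |∂Z/∂n| = 60 m / 761000 m = 7.88×10⁻⁵
On a pressure surface, geostrophic balance gives V_g = (g/f)|∂Z/∂n|:
V_g = 9.81 × 7.88×10⁻⁵ / 8.77×10⁻⁵ = 8.81 m/s
Converting: 8.81 m/s × 3.6 = 31.7 km/h

31.7 km/h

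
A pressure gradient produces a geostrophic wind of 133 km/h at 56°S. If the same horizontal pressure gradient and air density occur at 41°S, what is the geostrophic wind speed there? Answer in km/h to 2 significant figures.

With the same pressure gradient and density, V_g ∝ 1/f ∝ 1/sin φ.
V₂ = V₁ · sin φ₁ / sin φ₂ = 133 × sin 56° / sin 41°
V₂ = 133 × 0.8290/0.6561 = 170 km/h

170 km/h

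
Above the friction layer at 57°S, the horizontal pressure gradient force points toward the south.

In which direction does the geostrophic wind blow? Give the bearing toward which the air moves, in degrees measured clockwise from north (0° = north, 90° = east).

The pressure-gradient force points toward the south (bearing 180°).
Geostrophic balance: in the Southern Hemisphere the Coriolis force deflects motion to the left, so the geostrophic wind blows 90° to the left of the pressure-gradient force (low pressure on the right).
Rotating 180° by 90° counterclockwise gives 090° — the wind blows toward the east.

090°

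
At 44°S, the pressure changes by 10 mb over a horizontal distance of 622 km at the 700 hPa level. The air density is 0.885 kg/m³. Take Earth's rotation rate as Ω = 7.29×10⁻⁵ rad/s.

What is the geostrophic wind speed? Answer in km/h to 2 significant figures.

Coriolis parameter at 44°S:
f = 2Ω sin φ = 2 × 7.29×10⁻⁵ × sin 44° = 1.01×10⁻⁴ s⁻¹
Pressure gradient: |∂P/∂n| = 1000 Pa / 622000 m = 1.61×10⁻³ Pa/m
Geostrophic balance (pressure-gradient force = Coriolis force):
V_g = (1/(fρ)) |∂P/∂n| = 1.61×10⁻³ / (1.01×10⁻⁴ × 0.885) = 17.9 m/s
Converting: 17.9 m/s × 3.6 = 65 km/h

65 km/h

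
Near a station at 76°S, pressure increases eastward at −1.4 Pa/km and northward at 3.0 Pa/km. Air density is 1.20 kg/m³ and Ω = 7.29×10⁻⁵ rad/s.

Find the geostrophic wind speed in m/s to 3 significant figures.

Coriolis parameter at 76°S:
f = 2Ω sin φ = 2 × 7.29×10⁻⁵ × sin 76° = 1.41×10⁻⁴ s⁻¹
In the Southern Hemisphere f is negative: f = −1.41×10⁻⁴ s⁻¹.
Component geostrophic relations (x east, y north):
u_g = −(1/(fρ)) ∂P/∂y,  v_g = (1/(fρ)) ∂P/∂x
u_g = −(3.0×10⁻³)/(−1.41×10⁻⁴ × 1.20) = 17.7 m/s;  v_g = (−1.4×10⁻³)/(−1.41×10⁻⁴ × 1.20) = 8.25 m/s
|V_g| = √(u_g² + v_g²) = 19.5 m/s

19.5 m/s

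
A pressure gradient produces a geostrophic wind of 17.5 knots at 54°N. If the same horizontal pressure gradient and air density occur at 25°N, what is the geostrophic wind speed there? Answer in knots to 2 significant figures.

34 knots

With the same pressure gradient and density, V_g ∝ 1/f ∝ 1/sin φ.
V₂ = V₁ · sin φ₁ / sin φ₂ = 17.5 × sin 54° / sin 25°
V₂ = 17.5 × 0.8090/0.4226 = 34 knots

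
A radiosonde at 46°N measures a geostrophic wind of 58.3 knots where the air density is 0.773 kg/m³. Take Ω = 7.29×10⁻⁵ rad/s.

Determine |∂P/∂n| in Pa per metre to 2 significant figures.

Coriolis parameter at 46°N:
f = 2Ω sin φ = 2 × 7.29×10⁻⁵ × sin 46° = 1.05×10⁻⁴ s⁻¹
Wind speed in SI: 58.3 knots = 30.0 m/s
Geostrophic balance rearranged: |∂P/∂n| = f ρ V_g
|∂P/∂n| = 1.05×10⁻⁴ × 0.773 × 30.0 = 2.43×10⁻³ Pa/m

2.4×10⁻³ Pa/m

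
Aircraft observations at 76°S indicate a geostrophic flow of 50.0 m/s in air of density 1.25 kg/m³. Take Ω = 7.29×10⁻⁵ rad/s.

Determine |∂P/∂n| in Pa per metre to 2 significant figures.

8.8×10⁻³ Pa/m

Coriolis parameter at 76°S:
f = 2Ω sin φ = 2 × 7.29×10⁻⁵ × sin 76° = 1.41×10⁻⁴ s⁻¹
Geostrophic balance rearranged: |∂P/∂n| = f ρ V_g
|∂P/∂n| = 1.41×10⁻⁴ × 1.25 × 50.0 = 8.84×10⁻³ Pa/m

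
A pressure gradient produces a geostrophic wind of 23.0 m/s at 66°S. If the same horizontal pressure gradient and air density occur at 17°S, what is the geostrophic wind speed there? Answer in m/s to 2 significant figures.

72 m/s

With the same pressure gradient and density, V_g ∝ 1/f ∝ 1/sin φ.
V₂ = V₁ · sin φ₁ / sin φ₂ = 23.0 × sin 66° / sin 17°
V₂ = 23.0 × 0.9135/0.2924 = 72 m/s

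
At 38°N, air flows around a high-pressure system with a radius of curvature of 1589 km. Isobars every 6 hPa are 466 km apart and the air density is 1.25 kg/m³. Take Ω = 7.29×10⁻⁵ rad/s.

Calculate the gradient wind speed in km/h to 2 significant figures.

45 km/h

Coriolis parameter at 38°N:
f = 2Ω sin φ = 2 × 7.29×10⁻⁵ × sin 38° = 8.98×10⁻⁵ s⁻¹
Pressure gradient: |∂P/∂n| = 600 Pa / 466000 m = 1.29×10⁻³ Pa/m
Geostrophic speed: V_g = |∂P/∂n|/(fρ) = 1.29×10⁻³/(8.98×10⁻⁵ × 1.25) = 11.5 m/s
Around a high, pressure-gradient force acts outward with centrifugal, so Coriolis balances both:
fV = (1/ρ)|∂P/∂n| + V²/R  →  V² − fR·V + fR·V_g = 0
With fR = 8.98×10⁻⁵ × 1589×10³ m = 143 m/s:
V = [fR − √((fR)² − 4 fR V_g)]/2 = [143 − √(143² − 4×143×11.5)]/2 = 12.6 m/s
Supergeostrophic (V > V_g = 11.5 m/s), as expected around a high.
Converting: 12.6 m/s × 3.6 = 45 km/h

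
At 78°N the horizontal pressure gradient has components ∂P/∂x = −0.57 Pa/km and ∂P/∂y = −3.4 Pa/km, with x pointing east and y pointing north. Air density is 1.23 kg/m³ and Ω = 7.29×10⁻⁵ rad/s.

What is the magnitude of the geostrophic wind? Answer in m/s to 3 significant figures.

19.7 m/s

Coriolis parameter at 78°N:
f = 2Ω sin φ = 2 × 7.29×10⁻⁵ × sin 78° = 1.43×10⁻⁴ s⁻¹
Component geostrophic relations (x east, y north):
u_g = −(1/(fρ)) ∂P/∂y,  v_g = (1/(fρ)) ∂P/∂x
u_g = −(−3.4×10⁻³)/(1.43×10⁻⁴ × 1.23) = 19.4 m/s;  v_g = (−0.57×10⁻³)/(1.43×10⁻⁴ × 1.23) = −3.25 m/s
|V_g| = √(u_g² + v_g²) = 19.7 m/s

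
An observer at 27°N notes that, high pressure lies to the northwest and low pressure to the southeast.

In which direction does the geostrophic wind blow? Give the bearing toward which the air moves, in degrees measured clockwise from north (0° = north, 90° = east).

225°

The pressure-gradient force points toward the southeast (bearing 135°).
Geostrophic balance: in the Northern Hemisphere the Coriolis force deflects motion to the right, so the geostrophic wind blows 90° to the right of the pressure-gradient force (low pressure on the left).
Rotating 135° by 90° clockwise gives 225° — the wind blows toward the southwest.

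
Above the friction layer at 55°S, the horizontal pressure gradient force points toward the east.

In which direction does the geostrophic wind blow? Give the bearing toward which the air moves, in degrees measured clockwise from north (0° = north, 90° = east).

000°

The pressure-gradient force points toward the east (bearing 090°).
Geostrophic balance: in the Southern Hemisphere the Coriolis force deflects motion to the left, so the geostrophic wind blows 90° to the left of the pressure-gradient force (low pressure on the right).
Rotating 090° by 90° counterclockwise gives 000° — the wind blows toward the north.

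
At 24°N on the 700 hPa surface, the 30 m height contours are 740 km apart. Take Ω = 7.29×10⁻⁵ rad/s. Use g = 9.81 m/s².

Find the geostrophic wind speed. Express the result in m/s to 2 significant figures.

6.7 m/s

Coriolis parameter at 24°N:
f = 2Ω sin φ = 2 × 7.29×10⁻⁵ × sin 24° = 5.93×10⁻⁵ s⁻¹
Height gradient: |∂Z/∂n| = 30 m / 740000 m = 4.05×10⁻⁵
On a pressure surface, geostrophic balance gives V_g = (g/f)|∂Z/∂n|:
V_g = 9.81 × 4.05×10⁻⁵ / 5.93×10⁻⁵ = 6.71 m/s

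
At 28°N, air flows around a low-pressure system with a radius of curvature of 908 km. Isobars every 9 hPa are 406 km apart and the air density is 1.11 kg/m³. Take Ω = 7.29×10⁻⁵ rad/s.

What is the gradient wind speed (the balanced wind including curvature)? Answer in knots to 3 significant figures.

Coriolis parameter at 28°N:
f = 2Ω sin φ = 2 × 7.29×10⁻⁵ × sin 28° = 6.84×10⁻⁵ s⁻¹
Pressure gradient: |∂P/∂n| = 900 Pa / 406000 m = 2.22×10⁻³ Pa/m
Geostrophic speed: V_g = |∂P/∂n|/(fρ) = 2.22×10⁻³/(6.84×10⁻⁵ × 1.11) = 29.2 m/s
Around a low, centrifugal force acts outward with Coriolis, so pressure-gradient force balances both:
(1/ρ)|∂P/∂n| = fV + V²/R  →  V² + fR·V − fR·V_g = 0
With fR = 6.84×10⁻⁵ × 908×10³ m = 62.2 m/s:
V = [−fR + √((fR)² + 4 fR V_g)]/2 = [−62.2 + √(62.2² + 4×62.2×29.2)]/2 = 21.6 m/s
Subgeostrophic (V < V_g = 29.2 m/s), as expected around a low.
Converting: 21.6 m/s × 1.944 = 42.1 knots

42.1 knots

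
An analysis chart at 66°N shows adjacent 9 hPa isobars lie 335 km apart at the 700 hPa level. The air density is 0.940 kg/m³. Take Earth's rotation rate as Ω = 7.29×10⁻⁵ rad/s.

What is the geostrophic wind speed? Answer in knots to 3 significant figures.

Coriolis parameter at 66°N:
f = 2Ω sin φ = 2 × 7.29×10⁻⁵ × sin 66° = 1.33×10⁻⁴ s⁻¹
Pressure gradient: |∂P/∂n| = 900 Pa / 335000 m = 2.69×10⁻³ Pa/m
Geostrophic balance (pressure-gradient force = Coriolis force):
V_g = (1/(fρ)) |∂P/∂n| = 2.69×10⁻³ / (1.33×10⁻⁴ × 0.940) = 21.5 m/s
Converting: 21.5 m/s × 1.944 = 41.7 knots

41.7 knots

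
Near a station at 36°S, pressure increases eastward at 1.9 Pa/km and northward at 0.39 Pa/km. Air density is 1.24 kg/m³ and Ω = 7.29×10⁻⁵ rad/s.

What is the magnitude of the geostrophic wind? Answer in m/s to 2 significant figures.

18 m/s

Coriolis parameter at 36°S:
f = 2Ω sin φ = 2 × 7.29×10⁻⁵ × sin 36° = 8.57×10⁻⁵ s⁻¹
In the Southern Hemisphere f is negative: f = −8.57×10⁻⁵ s⁻¹.
Component geostrophic relations (x east, y north):
u_g = −(1/(fρ)) ∂P/∂y,  v_g = (1/(fρ)) ∂P/∂x
u_g = −(0.39×10⁻³)/(−8.57×10⁻⁵ × 1.24) = 3.67 m/s;  v_g = (1.9×10⁻³)/(−8.57×10⁻⁵ × 1.24) = −17.9 m/s
|V_g| = √(u_g² + v_g²) = 18.3 m/s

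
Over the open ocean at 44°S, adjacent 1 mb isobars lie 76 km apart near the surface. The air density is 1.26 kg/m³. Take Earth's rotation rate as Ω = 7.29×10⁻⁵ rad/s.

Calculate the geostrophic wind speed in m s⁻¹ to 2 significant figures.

Coriolis parameter at 44°S:
f = 2Ω sin φ = 2 × 7.29×10⁻⁵ × sin 44° = 1.01×10⁻⁴ s⁻¹
Pressure gradient: |∂P/∂n| = 100 Pa / 76000 m = 1.32×10⁻³ Pa/m
Geostrophic balance (pressure-gradient force = Coriolis force):
V_g = (1/(fρ)) |∂P/∂n| = 1.32×10⁻³ / (1.01×10⁻⁴ × 1.26) = 10.3 m/s

10 m s⁻¹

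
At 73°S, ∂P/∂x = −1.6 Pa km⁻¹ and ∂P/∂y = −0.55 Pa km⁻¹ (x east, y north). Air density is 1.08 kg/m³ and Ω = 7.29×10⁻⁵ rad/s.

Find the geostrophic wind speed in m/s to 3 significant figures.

11.2 m/s

Coriolis parameter at 73°S:
f = 2Ω sin φ = 2 × 7.29×10⁻⁵ × sin 73° = 1.39×10⁻⁴ s⁻¹
In the Southern Hemisphere f is negative: f = −1.39×10⁻⁴ s⁻¹.
Component geostrophic relations (x east, y north):
u_g = −(1/(fρ)) ∂P/∂y,  v_g = (1/(fρ)) ∂P/∂x
u_g = −(−0.55×10⁻³)/(−1.39×10⁻⁴ × 1.08) = −3.65 m/s;  v_g = (−1.6×10⁻³)/(−1.39×10⁻⁴ × 1.08) = 10.6 m/s
|V_g| = √(u_g² + v_g²) = 11.2 m/s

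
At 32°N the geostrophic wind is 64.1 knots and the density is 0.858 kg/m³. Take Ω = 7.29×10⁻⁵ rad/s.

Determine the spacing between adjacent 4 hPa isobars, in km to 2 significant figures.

Coriolis parameter at 32°N:
f = 2Ω sin φ = 2 × 7.29×10⁻⁵ × sin 32° = 7.73×10⁻⁵ s⁻¹
Wind speed in SI: 64.1 knots = 33.0 m/s
Geostrophic balance rearranged: |∂P/∂n| = f ρ V_g
|∂P/∂n| = 7.73×10⁻⁵ × 0.858 × 33.0 = 2.19×10⁻³ Pa/m
Isobar spacing: Δn = ΔP/|∂P/∂n| = 400 Pa / 2.19×10⁻³ Pa/m = 182982 m ≈ 180 km

180 km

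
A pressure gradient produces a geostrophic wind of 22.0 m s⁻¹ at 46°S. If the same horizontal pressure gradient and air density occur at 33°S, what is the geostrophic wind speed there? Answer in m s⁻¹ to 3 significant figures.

With the same pressure gradient and density, V_g ∝ 1/f ∝ 1/sin φ.
V₂ = V₁ · sin φ₁ / sin φ₂ = 22.0 × sin 46° / sin 33°
V₂ = 22.0 × 0.7193/0.5446 = 29.1 m s⁻¹

29.1 m s⁻¹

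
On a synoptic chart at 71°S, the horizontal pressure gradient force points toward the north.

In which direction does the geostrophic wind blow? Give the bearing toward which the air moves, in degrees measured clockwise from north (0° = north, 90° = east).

270°

The pressure-gradient force points toward the north (bearing 000°).
Geostrophic balance: in the Southern Hemisphere the Coriolis force deflects motion to the left, so the geostrophic wind blows 90° to the left of the pressure-gradient force (low pressure on the right).
Rotating 000° by 90° counterclockwise gives 270° — the wind blows toward the west.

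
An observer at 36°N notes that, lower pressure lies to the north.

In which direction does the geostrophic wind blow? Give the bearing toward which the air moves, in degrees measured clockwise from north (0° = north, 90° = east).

090°

The pressure-gradient force points toward the north (bearing 000°).
Geostrophic balance: in the Northern Hemisphere the Coriolis force deflects motion to the right, so the geostrophic wind blows 90° to the right of the pressure-gradient force (low pressure on the left).
Rotating 000° by 90° clockwise gives 090° — the wind blows toward the east.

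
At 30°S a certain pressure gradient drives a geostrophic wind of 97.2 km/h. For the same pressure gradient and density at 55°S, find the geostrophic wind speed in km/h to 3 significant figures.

59.3 km/h

With the same pressure gradient and density, V_g ∝ 1/f ∝ 1/sin φ.
V₂ = V₁ · sin φ₁ / sin φ₂ = 97.2 × sin 30° / sin 55°
V₂ = 97.2 × 0.5000/0.8192 = 59.3 km/h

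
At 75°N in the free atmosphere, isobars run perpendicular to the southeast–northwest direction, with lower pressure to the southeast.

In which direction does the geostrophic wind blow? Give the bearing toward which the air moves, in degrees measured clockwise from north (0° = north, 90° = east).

The pressure-gradient force points toward the southeast (bearing 135°).
Geostrophic balance: in the Northern Hemisphere the Coriolis force deflects motion to the right, so the geostrophic wind blows 90° to the right of the pressure-gradient force (low pressure on the left).
Rotating 135° by 90° clockwise gives 225° — the wind blows toward the southwest.

225°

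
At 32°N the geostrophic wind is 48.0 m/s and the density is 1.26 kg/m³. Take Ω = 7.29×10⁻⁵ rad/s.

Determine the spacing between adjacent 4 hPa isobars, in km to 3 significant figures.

85.6 km

Coriolis parameter at 32°N:
f = 2Ω sin φ = 2 × 7.29×10⁻⁵ × sin 32° = 7.73×10⁻⁵ s⁻¹
Geostrophic balance rearranged: |∂P/∂n| = f ρ V_g
|∂P/∂n| = 7.73×10⁻⁵ × 1.26 × 48.0 = 4.67×10⁻³ Pa/m
Isobar spacing: Δn = ΔP/|∂P/∂n| = 400 Pa / 4.67×10⁻³ Pa/m = 85601 m ≈ 85.6 km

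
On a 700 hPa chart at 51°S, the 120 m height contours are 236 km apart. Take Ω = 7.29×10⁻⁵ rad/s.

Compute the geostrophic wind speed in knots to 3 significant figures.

85.6 knots

Coriolis parameter at 51°S:
f = 2Ω sin φ = 2 × 7.29×10⁻⁵ × sin 51° = 1.13×10⁻⁴ s⁻¹
Height gradient: |∂Z/∂n| = 120 m / 236000 m = 5.08×10⁻⁴
On a pressure surface, geostrophic balance gives V_g = (g/f)|∂Z/∂n|:
V_g = 9.81 × 5.08×10⁻⁴ / 1.13×10⁻⁴ = 44.0 m/s
Converting: 44.0 m/s × 1.944 = 85.6 knots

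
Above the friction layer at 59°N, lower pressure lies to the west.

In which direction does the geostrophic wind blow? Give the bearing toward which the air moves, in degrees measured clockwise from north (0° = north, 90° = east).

000°

The pressure-gradient force points toward the west (bearing 270°).
Geostrophic balance: in the Northern Hemisphere the Coriolis force deflects motion to the right, so the geostrophic wind blows 90° to the right of the pressure-gradient force (low pressure on the left).
Rotating 270° by 90° clockwise gives 000° — the wind blows toward the north.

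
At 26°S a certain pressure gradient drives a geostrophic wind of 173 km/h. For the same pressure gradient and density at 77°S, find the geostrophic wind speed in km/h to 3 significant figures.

77.8 km/h

With the same pressure gradient and density, V_g ∝ 1/f ∝ 1/sin φ.
V₂ = V₁ · sin φ₁ / sin φ₂ = 173 × sin 26° / sin 77°
V₂ = 173 × 0.4384/0.9744 = 77.8 km/h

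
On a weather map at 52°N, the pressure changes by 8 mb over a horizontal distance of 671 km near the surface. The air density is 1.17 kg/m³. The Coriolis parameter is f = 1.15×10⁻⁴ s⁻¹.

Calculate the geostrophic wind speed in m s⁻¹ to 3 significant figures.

8.86 m s⁻¹

Pressure gradient: |∂P/∂n| = 800 Pa / 671000 m = 1.19×10⁻³ Pa/m
Geostrophic balance (pressure-gradient force = Coriolis force):
V_g = (1/(fρ)) |∂P/∂n| = 1.19×10⁻³ / (1.15×10⁻⁴ × 1.17) = 8.86 m/s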